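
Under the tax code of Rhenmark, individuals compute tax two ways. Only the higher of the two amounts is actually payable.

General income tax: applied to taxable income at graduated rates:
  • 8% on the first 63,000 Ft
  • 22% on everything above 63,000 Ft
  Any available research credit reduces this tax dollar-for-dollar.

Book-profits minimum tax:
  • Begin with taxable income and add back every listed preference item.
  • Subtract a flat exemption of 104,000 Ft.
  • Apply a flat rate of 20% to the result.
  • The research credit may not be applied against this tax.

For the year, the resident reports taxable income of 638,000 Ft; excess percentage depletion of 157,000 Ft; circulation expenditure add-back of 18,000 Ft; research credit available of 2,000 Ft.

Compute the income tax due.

141,800 Ft

General income tax:
  63,000 Ft × 8% = 5,040 Ft
  575,000 Ft × 22% = 126,500 Ft
  → 131,540 Ft
  Less research credit 2,000 Ft → 129,540 Ft

Book-profits minimum tax:
  Adjusted income: 638,000 Ft + 157,000 Ft + 18,000 Ft = 813,000 Ft
  Less exemption 104,000 Ft → base 709,000 Ft
  709,000 Ft × 20% = 141,800 Ft

141,800 Ft > 129,540 Ft, so the book-profits minimum tax is the binding amount.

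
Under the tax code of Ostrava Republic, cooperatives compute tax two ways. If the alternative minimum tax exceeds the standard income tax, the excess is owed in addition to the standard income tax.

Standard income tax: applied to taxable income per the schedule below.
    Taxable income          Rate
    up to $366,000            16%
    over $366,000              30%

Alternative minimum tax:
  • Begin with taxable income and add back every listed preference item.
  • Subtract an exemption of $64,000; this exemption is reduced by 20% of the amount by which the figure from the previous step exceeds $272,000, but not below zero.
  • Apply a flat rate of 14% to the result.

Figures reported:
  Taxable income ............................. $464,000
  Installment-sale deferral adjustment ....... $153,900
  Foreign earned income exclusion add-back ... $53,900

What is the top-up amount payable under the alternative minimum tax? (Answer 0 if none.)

Alternative minimum tax:
  Adjusted income: $464,000 + $153,900 + $53,900 = $671,800
  Exemption: 20% × ($671,800 − $272,000) = $79,960 ≥ $64,000, so the exemption is fully phased out
  Base: $671,800 − $0 = $671,800
  $671,800 × 14% = $94,052

Standard income tax:
  $366,000 × 16% = $58,560
  $98,000 × 30% = $29,400
  → $87,960

Excess of alternative minimum tax over standard income tax: $94,052 − $87,960 = $6,092.

$6,092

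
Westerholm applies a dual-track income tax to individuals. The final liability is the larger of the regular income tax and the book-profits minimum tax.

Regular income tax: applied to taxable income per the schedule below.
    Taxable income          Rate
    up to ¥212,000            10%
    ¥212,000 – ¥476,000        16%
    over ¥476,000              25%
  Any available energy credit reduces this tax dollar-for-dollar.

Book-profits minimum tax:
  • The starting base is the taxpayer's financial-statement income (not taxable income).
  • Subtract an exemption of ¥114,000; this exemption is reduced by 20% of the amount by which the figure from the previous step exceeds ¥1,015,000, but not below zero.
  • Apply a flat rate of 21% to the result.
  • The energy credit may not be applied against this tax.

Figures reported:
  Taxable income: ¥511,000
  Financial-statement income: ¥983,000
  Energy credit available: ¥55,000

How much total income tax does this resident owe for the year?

¥182,490

Regular income tax:
  ¥212,000 × 10% = ¥21,200
  ¥264,000 × 16% = ¥42,240
  ¥35,000 × 25% = ¥8,750
  → ¥72,190
  Less energy credit ¥55,000 → ¥17,190

Book-profits minimum tax:
  Base (financial-statement income): ¥983,000
  Exemption: ¥983,000 ≤ ¥1,015,000, so full ¥114,000 applies
  Base: ¥983,000 − ¥114,000 = ¥869,000
  ¥869,000 × 21% = ¥182,490

¥182,490 > ¥17,190, so the book-profits minimum tax is the binding amount.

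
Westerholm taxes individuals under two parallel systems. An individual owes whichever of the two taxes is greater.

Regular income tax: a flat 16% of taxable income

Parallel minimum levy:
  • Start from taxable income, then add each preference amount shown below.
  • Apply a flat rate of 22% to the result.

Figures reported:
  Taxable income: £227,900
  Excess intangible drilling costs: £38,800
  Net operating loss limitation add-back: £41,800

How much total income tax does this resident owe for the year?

Parallel minimum levy:
  Adjusted income: £227,900 + £38,800 + £41,800 = £308,500
  £308,500 × 22% = £67,870

Regular income tax:
  £227,900 × 16% = £36,464

£67,870 > £36,464, so the parallel minimum levy is the binding amount.

£67,870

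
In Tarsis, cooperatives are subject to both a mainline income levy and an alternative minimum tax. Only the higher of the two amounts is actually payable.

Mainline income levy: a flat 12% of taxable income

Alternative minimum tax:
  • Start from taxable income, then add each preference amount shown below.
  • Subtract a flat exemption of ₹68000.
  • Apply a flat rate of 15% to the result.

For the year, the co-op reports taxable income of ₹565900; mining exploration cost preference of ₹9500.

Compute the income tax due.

₹76110

Mainline income levy:
  ₹565900 × 12% = ₹67908

Alternative minimum tax:
  Adjusted income: ₹565900 + ₹9500 = ₹575400
  Less exemption ₹68000 → base ₹507400
  ₹507400 × 15% = ₹76110

₹76110 > ₹67908, so the alternative minimum tax is the binding amount.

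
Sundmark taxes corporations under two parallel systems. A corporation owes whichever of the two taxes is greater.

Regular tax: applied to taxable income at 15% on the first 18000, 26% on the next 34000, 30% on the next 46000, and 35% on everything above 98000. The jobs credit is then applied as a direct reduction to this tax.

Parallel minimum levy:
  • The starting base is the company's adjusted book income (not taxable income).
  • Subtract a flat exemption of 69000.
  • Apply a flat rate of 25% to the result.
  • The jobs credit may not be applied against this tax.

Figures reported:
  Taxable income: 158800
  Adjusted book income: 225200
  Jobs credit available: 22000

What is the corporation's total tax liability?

Regular tax:
  18000 × 15% = 2700
  34000 × 26% = 8840
  46000 × 30% = 13800
  60800 × 35% = 21280
  → 46620
  Less jobs credit 22000 → 24620

Parallel minimum levy:
  Base (adjusted book income): 225200
  Less exemption 69000 → base 156200
  156200 × 25% = 39050

39050 > 24620, so the parallel minimum levy is the binding amount.

39050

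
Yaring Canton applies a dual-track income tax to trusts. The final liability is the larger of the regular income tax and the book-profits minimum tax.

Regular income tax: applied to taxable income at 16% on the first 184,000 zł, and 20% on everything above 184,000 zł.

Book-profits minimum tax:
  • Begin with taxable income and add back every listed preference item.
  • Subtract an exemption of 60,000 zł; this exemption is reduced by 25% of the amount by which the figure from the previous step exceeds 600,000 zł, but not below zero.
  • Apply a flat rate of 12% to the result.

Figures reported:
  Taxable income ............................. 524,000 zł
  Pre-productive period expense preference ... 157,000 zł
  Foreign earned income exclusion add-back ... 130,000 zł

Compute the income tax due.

Regular income tax:
  184,000 zł × 16% = 29,440 zł
  340,000 zł × 20% = 68,000 zł
  → 97,440 zł

Book-profits minimum tax:
  Adjusted income: 524,000 zł + 157,000 zł + 130,000 zł = 811,000 zł
  Exemption: 60,000 zł − 25% × (811,000 zł − 600,000 zł) = 60,000 zł − 52,750 zł = 7,250 zł
  Base: 811,000 zł − 7,250 zł = 803,750 zł
  803,750 zł × 12% = 96,450 zł

97,440 zł > 96,450 zł, so the regular income tax governs.

97,440 zł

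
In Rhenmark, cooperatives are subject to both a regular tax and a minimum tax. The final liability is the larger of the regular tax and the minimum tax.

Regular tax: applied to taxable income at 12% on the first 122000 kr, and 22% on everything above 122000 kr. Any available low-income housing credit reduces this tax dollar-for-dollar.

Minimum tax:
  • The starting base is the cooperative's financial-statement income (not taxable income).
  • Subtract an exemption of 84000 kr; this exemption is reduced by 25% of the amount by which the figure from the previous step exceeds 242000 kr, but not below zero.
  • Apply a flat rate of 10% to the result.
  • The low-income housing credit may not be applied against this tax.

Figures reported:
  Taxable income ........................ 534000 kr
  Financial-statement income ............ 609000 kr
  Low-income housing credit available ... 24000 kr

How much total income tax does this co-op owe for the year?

Minimum tax:
  Base (financial-statement income): 609000 kr
  Exemption: 25% × (609000 kr − 242000 kr) = 91750 kr ≥ 84000 kr, so the exemption is fully phased out
  Base: 609000 kr − 0 kr = 609000 kr
  609000 kr × 10% = 60900 kr

Regular tax:
  122000 kr × 12% = 14640 kr
  412000 kr × 22% = 90640 kr
  → 105280 kr
  Less low-income housing credit 24000 kr → 81280 kr

81280 kr > 60900 kr, so the regular tax governs.

81280 kr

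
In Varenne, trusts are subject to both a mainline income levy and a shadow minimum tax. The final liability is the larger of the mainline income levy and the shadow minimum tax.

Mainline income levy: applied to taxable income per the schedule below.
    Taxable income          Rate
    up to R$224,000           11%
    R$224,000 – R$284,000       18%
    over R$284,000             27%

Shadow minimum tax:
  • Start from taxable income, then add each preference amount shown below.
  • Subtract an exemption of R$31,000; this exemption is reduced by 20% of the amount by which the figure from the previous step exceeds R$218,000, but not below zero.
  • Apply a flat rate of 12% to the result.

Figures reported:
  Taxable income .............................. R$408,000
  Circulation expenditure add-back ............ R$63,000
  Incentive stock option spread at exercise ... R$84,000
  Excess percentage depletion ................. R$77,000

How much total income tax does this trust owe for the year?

Mainline income levy:
  R$224,000 × 11% = R$24,640
  R$60,000 × 18% = R$10,800
  R$124,000 × 27% = R$33,480
  → R$68,920

Shadow minimum tax:
  Adjusted income: R$408,000 + R$63,000 + R$84,000 + R$77,000 = R$632,000
  Exemption: 20% × (R$632,000 − R$218,000) = R$82,800 ≥ R$31,000, so the exemption is fully phased out
  Base: R$632,000 − R$0 = R$632,000
  R$632,000 × 12% = R$75,840

R$75,840 > R$68,920, so the shadow minimum tax is the binding amount.

R$75,840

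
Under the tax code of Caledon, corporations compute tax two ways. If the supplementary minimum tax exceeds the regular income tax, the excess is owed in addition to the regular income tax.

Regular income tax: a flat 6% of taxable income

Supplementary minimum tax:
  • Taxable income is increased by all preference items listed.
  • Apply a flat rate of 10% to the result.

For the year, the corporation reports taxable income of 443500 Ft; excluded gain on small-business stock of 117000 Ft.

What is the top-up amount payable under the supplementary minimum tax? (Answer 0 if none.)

Supplementary minimum tax:
  Adjusted income: 443500 Ft + 117000 Ft = 560500 Ft
  560500 Ft × 10% = 56050 Ft

Regular income tax:
  443500 Ft × 6% = 26610 Ft

Excess of supplementary minimum tax over regular income tax: 56050 Ft − 26610 Ft = 29440 Ft.

29440 Ft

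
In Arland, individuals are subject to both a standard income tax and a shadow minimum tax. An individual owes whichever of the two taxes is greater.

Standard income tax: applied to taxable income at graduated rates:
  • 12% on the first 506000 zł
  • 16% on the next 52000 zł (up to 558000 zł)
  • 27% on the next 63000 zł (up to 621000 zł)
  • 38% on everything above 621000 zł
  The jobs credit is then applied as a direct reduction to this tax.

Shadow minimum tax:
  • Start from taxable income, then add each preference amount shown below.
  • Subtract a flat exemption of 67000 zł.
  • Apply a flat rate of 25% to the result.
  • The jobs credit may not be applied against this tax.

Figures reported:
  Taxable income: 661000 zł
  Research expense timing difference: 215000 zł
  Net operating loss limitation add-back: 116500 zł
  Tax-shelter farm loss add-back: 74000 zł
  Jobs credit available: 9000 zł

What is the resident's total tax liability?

Standard income tax:
  506000 zł × 12% = 60720 zł
  52000 zł × 16% = 8320 zł
  63000 zł × 27% = 17010 zł
  40000 zł × 38% = 15200 zł
  → 101250 zł
  Less jobs credit 9000 zł → 92250 zł

Shadow minimum tax:
  Adjusted income: 661000 zł + 215000 zł + 116500 zł + 74000 zł = 1066500 zł
  Less exemption 67000 zł → base 999500 zł
  999500 zł × 25% = 249875 zł

249875 zł > 92250 zł, so the shadow minimum tax is the binding amount.

249875 zł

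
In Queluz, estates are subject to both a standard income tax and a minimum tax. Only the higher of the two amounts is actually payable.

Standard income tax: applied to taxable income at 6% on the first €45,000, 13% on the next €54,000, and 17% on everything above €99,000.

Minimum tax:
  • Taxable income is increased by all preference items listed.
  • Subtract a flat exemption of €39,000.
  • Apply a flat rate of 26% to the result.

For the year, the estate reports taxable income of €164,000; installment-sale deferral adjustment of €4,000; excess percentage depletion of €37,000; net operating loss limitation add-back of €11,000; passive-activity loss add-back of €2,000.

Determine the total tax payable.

Standard income tax:
  €45,000 × 6% = €2,700
  €54,000 × 13% = €7,020
  €65,000 × 17% = €11,050
  → €20,770

Minimum tax:
  Adjusted income: €164,000 + €4,000 + €37,000 + €11,000 + €2,000 = €218,000
  Less exemption €39,000 → base €179,000
  €179,000 × 26% = €46,540

€46,540 > €20,770, so the minimum tax is the binding amount.

€46,540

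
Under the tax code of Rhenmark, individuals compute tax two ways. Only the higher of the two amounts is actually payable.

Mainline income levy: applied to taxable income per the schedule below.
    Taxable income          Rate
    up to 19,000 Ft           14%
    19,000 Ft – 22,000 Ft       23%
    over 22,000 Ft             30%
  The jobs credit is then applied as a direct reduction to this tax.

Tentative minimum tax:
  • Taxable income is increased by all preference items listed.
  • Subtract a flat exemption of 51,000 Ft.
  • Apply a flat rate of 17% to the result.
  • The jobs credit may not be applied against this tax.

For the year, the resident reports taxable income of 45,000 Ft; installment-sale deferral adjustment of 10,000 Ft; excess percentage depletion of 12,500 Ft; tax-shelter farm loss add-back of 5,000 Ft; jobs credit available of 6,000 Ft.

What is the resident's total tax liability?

4,250 Ft

Tentative minimum tax:
  Adjusted income: 45,000 Ft + 10,000 Ft + 12,500 Ft + 5,000 Ft = 72,500 Ft
  Less exemption 51,000 Ft → base 21,500 Ft
  21,500 Ft × 17% = 3,655 Ft

Mainline income levy:
  19,000 Ft × 14% = 2,660 Ft
  3,000 Ft × 23% = 690 Ft
  23,000 Ft × 30% = 6,900 Ft
  → 10,250 Ft
  Less jobs credit 6,000 Ft → 4,250 Ft

4,250 Ft > 3,655 Ft, so the mainline income levy governs.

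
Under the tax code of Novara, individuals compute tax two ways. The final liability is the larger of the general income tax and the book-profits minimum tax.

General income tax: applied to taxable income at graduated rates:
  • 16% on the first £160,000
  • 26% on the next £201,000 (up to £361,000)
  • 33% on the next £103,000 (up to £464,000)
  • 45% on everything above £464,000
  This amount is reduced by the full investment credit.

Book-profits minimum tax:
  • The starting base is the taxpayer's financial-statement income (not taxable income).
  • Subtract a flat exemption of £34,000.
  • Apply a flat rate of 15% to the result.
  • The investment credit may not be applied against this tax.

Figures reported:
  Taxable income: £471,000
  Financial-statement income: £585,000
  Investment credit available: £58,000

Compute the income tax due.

General income tax:
  £160,000 × 16% = £25,600
  £201,000 × 26% = £52,260
  £103,000 × 33% = £33,990
  £7,000 × 45% = £3,150
  → £115,000
  Less investment credit £58,000 → £57,000

Book-profits minimum tax:
  Base (financial-statement income): £585,000
  Less exemption £34,000 → base £551,000
  £551,000 × 15% = £82,650

£82,650 > £57,000, so the book-profits minimum tax is the binding amount.

£82,650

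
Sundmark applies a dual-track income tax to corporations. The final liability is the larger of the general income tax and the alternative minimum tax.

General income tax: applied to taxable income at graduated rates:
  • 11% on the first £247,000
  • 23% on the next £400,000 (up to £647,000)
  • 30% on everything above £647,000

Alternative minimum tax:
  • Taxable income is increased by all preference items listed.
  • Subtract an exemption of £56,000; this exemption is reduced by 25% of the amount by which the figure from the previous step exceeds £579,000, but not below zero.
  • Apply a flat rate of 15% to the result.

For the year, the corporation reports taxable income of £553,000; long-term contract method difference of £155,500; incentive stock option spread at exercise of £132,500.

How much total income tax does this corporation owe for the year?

£126,150

Alternative minimum tax:
  Adjusted income: £553,000 + £155,500 + £132,500 = £841,000
  Exemption: 25% × (£841,000 − £579,000) = £65,500 ≥ £56,000, so the exemption is fully phased out
  Base: £841,000 − £0 = £841,000
  £841,000 × 15% = £126,150

General income tax:
  £247,000 × 11% = £27,170
  £306,000 × 23% = £70,380
  → £97,550

£126,150 > £97,550, so the alternative minimum tax is the binding amount.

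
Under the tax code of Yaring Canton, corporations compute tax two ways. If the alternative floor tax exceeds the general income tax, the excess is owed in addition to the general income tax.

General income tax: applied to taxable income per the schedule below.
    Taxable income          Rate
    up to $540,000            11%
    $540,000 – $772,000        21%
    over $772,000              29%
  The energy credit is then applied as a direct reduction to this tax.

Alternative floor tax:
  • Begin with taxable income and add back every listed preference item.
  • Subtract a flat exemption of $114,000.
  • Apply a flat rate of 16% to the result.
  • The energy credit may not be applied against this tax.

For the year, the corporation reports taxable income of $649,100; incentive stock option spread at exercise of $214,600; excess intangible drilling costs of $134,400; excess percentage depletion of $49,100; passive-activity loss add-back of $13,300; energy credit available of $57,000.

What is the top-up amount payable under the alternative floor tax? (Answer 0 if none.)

$126,129

General income tax:
  $540,000 × 11% = $59,400
  $109,100 × 21% = $22,911
  → $82,311
  Less energy credit $57,000 → $25,311

Alternative floor tax:
  Adjusted income: $649,100 + $214,600 + $134,400 + $49,100 + $13,300 = $1,060,500
  Less exemption $114,000 → base $946,500
  $946,500 × 16% = $151,440

Excess of alternative floor tax over general income tax: $151,440 − $25,311 = $126,129.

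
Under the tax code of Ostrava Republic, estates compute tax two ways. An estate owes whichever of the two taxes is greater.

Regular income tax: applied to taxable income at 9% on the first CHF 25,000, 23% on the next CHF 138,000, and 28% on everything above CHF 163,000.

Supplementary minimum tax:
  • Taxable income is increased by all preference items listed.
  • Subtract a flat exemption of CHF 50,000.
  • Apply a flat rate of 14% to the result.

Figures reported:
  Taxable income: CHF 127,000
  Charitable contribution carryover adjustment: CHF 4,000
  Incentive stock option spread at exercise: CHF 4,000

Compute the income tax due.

Regular income tax:
  CHF 25,000 × 9% = CHF 2,250
  CHF 102,000 × 23% = CHF 23,460
  → CHF 25,710

Supplementary minimum tax:
  Adjusted income: CHF 127,000 + CHF 4,000 + CHF 4,000 = CHF 135,000
  Less exemption CHF 50,000 → base CHF 85,000
  CHF 85,000 × 14% = CHF 11,900

CHF 25,710 > CHF 11,900, so the regular income tax governs.

CHF 25,710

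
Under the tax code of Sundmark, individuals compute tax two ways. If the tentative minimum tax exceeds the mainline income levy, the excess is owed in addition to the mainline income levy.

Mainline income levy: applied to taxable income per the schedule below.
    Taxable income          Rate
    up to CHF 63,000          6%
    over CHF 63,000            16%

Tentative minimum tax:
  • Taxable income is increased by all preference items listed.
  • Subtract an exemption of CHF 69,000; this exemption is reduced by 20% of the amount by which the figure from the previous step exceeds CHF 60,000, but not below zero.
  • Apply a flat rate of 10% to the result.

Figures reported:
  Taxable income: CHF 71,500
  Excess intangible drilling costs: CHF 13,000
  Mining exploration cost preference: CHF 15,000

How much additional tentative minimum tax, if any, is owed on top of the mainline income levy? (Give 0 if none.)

Tentative minimum tax:
  Adjusted income: CHF 71,500 + CHF 13,000 + CHF 15,000 = CHF 99,500
  Exemption: CHF 69,000 − 20% × (CHF 99,500 − CHF 60,000) = CHF 69,000 − CHF 7,900 = CHF 61,100
  Base: CHF 99,500 − CHF 61,100 = CHF 38,400
  CHF 38,400 × 10% = CHF 3,840

Mainline income levy:
  CHF 63,000 × 6% = CHF 3,780
  CHF 8,500 × 16% = CHF 1,360
  → CHF 5,140

CHF 3,840 ≤ CHF 5,140, so no add-on is due.

CHF 0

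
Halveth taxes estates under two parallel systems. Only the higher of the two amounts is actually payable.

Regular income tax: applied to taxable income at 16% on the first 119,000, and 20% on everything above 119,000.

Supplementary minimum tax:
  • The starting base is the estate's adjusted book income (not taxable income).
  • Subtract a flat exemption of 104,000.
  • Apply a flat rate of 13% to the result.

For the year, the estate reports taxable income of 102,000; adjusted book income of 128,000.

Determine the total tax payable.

Regular income tax:
  102,000 × 16% = 16,320

Supplementary minimum tax:
  Base (adjusted book income): 128,000
  Less exemption 104,000 → base 24,000
  24,000 × 13% = 3,120

16,320 > 3,120, so the regular income tax governs.

16,320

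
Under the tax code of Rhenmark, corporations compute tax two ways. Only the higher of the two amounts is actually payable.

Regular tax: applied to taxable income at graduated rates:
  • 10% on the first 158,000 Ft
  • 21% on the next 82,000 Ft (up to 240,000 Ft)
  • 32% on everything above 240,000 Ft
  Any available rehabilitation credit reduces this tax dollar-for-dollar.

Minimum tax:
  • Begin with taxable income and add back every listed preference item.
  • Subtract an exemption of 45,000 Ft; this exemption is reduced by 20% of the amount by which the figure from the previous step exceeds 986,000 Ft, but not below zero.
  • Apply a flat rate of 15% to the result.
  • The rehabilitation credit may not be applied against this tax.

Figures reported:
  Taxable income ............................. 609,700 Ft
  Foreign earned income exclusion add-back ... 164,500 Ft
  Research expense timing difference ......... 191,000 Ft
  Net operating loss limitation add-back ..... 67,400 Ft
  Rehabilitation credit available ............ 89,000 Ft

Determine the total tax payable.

149,538 Ft

Regular tax:
  158,000 Ft × 10% = 15,800 Ft
  82,000 Ft × 21% = 17,220 Ft
  369,700 Ft × 32% = 118,304 Ft
  → 151,324 Ft
  Less rehabilitation credit 89,000 Ft → 62,324 Ft

Minimum tax:
  Adjusted income: 609,700 Ft + 164,500 Ft + 191,000 Ft + 67,400 Ft = 1,032,600 Ft
  Exemption: 45,000 Ft − 20% × (1,032,600 Ft − 986,000 Ft) = 45,000 Ft − 9,320 Ft = 35,680 Ft
  Base: 1,032,600 Ft − 35,680 Ft = 996,920 Ft
  996,920 Ft × 15% = 149,538 Ft

149,538 Ft > 62,324 Ft, so the minimum tax is the binding amount.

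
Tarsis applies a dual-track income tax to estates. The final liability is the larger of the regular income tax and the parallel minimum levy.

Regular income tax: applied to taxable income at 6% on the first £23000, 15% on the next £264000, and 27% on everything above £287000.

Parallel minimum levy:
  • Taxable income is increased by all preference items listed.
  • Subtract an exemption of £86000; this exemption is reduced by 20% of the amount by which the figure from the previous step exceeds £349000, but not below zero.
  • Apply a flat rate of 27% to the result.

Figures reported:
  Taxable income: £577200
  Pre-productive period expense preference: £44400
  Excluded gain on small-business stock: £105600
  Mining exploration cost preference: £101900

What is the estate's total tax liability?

£223857

Parallel minimum levy:
  Adjusted income: £577200 + £44400 + £105600 + £101900 = £829100
  Exemption: 20% × (£829100 − £349000) = £96020 ≥ £86000, so the exemption is fully phased out
  Base: £829100 − £0 = £829100
  £829100 × 27% = £223857

Regular income tax:
  £23000 × 6% = £1380
  £264000 × 15% = £39600
  £290200 × 27% = £78354
  → £119334

£223857 > £119334, so the parallel minimum levy is the binding amount.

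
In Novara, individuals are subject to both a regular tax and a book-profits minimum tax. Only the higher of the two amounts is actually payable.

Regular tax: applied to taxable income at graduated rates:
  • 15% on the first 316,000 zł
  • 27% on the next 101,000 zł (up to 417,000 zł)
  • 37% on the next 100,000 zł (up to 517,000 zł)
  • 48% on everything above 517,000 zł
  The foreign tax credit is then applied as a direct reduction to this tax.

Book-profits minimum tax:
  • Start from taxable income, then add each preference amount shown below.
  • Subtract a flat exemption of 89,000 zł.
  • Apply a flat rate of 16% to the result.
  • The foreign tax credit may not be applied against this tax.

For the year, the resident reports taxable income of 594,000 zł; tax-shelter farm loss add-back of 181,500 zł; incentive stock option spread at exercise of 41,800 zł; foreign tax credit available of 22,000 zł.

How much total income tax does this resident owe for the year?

Regular tax:
  316,000 zł × 15% = 47,400 zł
  101,000 zł × 27% = 27,270 zł
  100,000 zł × 37% = 37,000 zł
  77,000 zł × 48% = 36,960 zł
  → 148,630 zł
  Less foreign tax credit 22,000 zł → 126,630 zł

Book-profits minimum tax:
  Adjusted income: 594,000 zł + 181,500 zł + 41,800 zł = 817,300 zł
  Less exemption 89,000 zł → base 728,300 zł
  728,300 zł × 16% = 116,528 zł

126,630 zł > 116,528 zł, so the regular tax governs.

126,630 zł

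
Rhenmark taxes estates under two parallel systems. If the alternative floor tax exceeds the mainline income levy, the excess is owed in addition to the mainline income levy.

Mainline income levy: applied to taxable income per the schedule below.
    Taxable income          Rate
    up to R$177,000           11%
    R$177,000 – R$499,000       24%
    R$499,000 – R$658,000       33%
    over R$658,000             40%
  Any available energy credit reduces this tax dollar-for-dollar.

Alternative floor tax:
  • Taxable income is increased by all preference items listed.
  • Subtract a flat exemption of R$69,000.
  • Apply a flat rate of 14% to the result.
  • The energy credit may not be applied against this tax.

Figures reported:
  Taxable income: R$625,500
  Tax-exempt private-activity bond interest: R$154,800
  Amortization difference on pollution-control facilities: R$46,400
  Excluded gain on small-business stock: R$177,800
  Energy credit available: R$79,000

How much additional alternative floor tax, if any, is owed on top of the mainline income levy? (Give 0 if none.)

Alternative floor tax:
  Adjusted income: R$625,500 + R$154,800 + R$46,400 + R$177,800 = R$1,004,500
  Less exemption R$69,000 → base R$935,500
  R$935,500 × 14% = R$130,970

Mainline income levy:
  R$177,000 × 11% = R$19,470
  R$322,000 × 24% = R$77,280
  R$126,500 × 33% = R$41,745
  → R$138,495
  Less energy credit R$79,000 → R$59,495

Excess of alternative floor tax over mainline income levy: R$130,970 − R$59,495 = R$71,475.

R$71,475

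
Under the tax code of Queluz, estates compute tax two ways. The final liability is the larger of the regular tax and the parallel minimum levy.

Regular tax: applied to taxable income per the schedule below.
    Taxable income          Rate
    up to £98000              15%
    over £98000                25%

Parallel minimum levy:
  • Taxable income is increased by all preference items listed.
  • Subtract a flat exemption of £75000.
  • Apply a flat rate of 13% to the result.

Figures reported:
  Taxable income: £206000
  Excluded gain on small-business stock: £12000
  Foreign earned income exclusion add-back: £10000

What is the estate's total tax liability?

Regular tax:
  £98000 × 15% = £14700
  £108000 × 25% = £27000
  → £41700

Parallel minimum levy:
  Adjusted income: £206000 + £12000 + £10000 = £228000
  Less exemption £75000 → base £153000
  £153000 × 13% = £19890

£41700 > £19890, so the regular tax governs.

£41700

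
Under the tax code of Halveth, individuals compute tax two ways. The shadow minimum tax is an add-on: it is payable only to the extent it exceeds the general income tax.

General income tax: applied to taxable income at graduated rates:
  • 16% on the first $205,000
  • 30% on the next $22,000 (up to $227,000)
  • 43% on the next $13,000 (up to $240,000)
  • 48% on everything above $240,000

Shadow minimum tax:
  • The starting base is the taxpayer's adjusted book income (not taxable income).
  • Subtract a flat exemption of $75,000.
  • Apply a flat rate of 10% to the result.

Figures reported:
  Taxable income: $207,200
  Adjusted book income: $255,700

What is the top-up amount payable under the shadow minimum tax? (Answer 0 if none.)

$0

Shadow minimum tax:
  Base (adjusted book income): $255,700
  Less exemption $75,000 → base $180,700
  $180,700 × 10% = $18,070

General income tax:
  $205,000 × 16% = $32,800
  $2,200 × 30% = $660
  → $33,460

$18,070 ≤ $33,460, so no add-on is due.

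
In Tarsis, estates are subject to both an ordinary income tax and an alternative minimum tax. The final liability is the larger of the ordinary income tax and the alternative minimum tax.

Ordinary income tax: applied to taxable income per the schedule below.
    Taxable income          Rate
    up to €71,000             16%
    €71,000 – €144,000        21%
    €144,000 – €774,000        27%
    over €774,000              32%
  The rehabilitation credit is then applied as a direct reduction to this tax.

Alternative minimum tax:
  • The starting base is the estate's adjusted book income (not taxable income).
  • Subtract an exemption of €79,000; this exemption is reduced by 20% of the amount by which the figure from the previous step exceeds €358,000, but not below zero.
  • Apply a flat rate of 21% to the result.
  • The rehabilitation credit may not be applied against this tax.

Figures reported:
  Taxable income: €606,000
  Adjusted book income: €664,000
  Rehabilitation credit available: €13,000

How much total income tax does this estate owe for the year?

€138,430

Alternative minimum tax:
  Base (adjusted book income): €664,000
  Exemption: €79,000 − 20% × (€664,000 − €358,000) = €79,000 − €61,200 = €17,800
  Base: €664,000 − €17,800 = €646,200
  €646,200 × 21% = €135,702

Ordinary income tax:
  €71,000 × 16% = €11,360
  €73,000 × 21% = €15,330
  €462,000 × 27% = €124,740
  → €151,430
  Less rehabilitation credit €13,000 → €138,430

€138,430 > €135,702, so the ordinary income tax governs.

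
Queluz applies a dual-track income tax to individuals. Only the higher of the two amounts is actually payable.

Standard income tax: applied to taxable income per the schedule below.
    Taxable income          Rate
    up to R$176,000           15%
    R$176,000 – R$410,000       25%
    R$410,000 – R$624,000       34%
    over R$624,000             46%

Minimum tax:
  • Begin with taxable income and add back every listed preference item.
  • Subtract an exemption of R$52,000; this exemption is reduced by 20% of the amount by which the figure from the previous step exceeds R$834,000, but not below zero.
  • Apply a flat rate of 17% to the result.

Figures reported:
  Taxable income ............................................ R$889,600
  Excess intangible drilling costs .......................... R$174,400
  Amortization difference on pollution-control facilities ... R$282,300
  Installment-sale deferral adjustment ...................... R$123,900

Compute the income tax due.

R$279,836

Standard income tax:
  R$176,000 × 15% = R$26,400
  R$234,000 × 25% = R$58,500
  R$214,000 × 34% = R$72,760
  R$265,600 × 46% = R$122,176
  → R$279,836

Minimum tax:
  Adjusted income: R$889,600 + R$174,400 + R$282,300 + R$123,900 = R$1,470,200
  Exemption: 20% × (R$1,470,200 − R$834,000) = R$127,240 ≥ R$52,000, so the exemption is fully phased out
  Base: R$1,470,200 − R$0 = R$1,470,200
  R$1,470,200 × 17% = R$249,934

R$279,836 > R$249,934, so the standard income tax governs.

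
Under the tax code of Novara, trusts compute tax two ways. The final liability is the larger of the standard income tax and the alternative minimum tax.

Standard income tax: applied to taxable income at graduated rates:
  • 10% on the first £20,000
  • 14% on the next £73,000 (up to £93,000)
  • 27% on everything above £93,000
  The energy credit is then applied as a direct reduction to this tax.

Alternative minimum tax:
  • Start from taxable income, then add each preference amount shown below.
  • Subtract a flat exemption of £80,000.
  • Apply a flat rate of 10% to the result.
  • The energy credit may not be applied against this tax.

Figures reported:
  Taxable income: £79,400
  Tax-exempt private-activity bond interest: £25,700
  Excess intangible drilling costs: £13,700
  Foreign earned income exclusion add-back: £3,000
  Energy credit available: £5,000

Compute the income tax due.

Standard income tax:
  £20,000 × 10% = £2,000
  £59,400 × 14% = £8,316
  → £10,316
  Less energy credit £5,000 → £5,316

Alternative minimum tax:
  Adjusted income: £79,400 + £25,700 + £13,700 + £3,000 = £121,800
  Less exemption £80,000 → base £41,800
  £41,800 × 10% = £4,180

£5,316 > £4,180, so the standard income tax governs.

£5,316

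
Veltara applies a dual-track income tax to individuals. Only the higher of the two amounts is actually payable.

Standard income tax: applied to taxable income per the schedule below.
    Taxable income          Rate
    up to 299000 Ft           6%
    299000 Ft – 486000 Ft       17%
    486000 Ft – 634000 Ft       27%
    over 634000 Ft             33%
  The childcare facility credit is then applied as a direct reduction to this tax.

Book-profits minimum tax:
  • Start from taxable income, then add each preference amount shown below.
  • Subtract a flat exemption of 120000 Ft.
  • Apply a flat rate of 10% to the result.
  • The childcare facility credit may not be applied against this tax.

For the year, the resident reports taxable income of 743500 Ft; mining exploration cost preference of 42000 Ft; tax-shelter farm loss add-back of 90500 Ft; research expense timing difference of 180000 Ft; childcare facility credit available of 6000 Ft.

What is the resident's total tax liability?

Standard income tax:
  299000 Ft × 6% = 17940 Ft
  187000 Ft × 17% = 31790 Ft
  148000 Ft × 27% = 39960 Ft
  109500 Ft × 33% = 36135 Ft
  → 125825 Ft
  Less childcare facility credit 6000 Ft → 119825 Ft

Book-profits minimum tax:
  Adjusted income: 743500 Ft + 42000 Ft + 90500 Ft + 180000 Ft = 1056000 Ft
  Less exemption 120000 Ft → base 936000 Ft
  936000 Ft × 10% = 93600 Ft

119825 Ft > 93600 Ft, so the standard income tax governs.

119825 Ft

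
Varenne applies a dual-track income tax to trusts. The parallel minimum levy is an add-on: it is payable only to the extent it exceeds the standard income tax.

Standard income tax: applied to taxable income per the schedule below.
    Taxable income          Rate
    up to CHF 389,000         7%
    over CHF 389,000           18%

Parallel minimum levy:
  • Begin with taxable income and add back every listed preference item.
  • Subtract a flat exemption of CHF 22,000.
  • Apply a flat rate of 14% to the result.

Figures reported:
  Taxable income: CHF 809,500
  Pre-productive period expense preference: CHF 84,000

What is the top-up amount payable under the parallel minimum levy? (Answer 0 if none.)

Parallel minimum levy:
  Adjusted income: CHF 809,500 + CHF 84,000 = CHF 893,500
  Less exemption CHF 22,000 → base CHF 871,500
  CHF 871,500 × 14% = CHF 122,010

Standard income tax:
  CHF 389,000 × 7% = CHF 27,230
  CHF 420,500 × 18% = CHF 75,690
  → CHF 102,920

Excess of parallel minimum levy over standard income tax: CHF 122,010 − CHF 102,920 = CHF 19,090.

CHF 19,090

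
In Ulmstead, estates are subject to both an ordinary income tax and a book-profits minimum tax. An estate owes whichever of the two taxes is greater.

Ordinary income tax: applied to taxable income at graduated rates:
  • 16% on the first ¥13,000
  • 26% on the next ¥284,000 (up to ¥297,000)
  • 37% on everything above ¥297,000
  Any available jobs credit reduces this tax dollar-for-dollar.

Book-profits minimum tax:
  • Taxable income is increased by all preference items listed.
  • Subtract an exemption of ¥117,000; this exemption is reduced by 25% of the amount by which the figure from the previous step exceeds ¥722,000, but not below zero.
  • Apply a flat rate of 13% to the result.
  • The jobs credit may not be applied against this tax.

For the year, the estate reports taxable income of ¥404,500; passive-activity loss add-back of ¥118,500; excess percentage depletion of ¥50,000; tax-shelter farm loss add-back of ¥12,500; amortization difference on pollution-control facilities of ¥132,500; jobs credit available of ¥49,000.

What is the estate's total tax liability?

¥78,130

Ordinary income tax:
  ¥13,000 × 16% = ¥2,080
  ¥284,000 × 26% = ¥73,840
  ¥107,500 × 37% = ¥39,775
  → ¥115,695
  Less jobs credit ¥49,000 → ¥66,695

Book-profits minimum tax:
  Adjusted income: ¥404,500 + ¥118,500 + ¥50,000 + ¥12,500 + ¥132,500 = ¥718,000
  Exemption: ¥718,000 ≤ ¥722,000, so full ¥117,000 applies
  Base: ¥718,000 − ¥117,000 = ¥601,000
  ¥601,000 × 13% = ¥78,130

¥78,130 > ¥66,695, so the book-profits minimum tax is the binding amount.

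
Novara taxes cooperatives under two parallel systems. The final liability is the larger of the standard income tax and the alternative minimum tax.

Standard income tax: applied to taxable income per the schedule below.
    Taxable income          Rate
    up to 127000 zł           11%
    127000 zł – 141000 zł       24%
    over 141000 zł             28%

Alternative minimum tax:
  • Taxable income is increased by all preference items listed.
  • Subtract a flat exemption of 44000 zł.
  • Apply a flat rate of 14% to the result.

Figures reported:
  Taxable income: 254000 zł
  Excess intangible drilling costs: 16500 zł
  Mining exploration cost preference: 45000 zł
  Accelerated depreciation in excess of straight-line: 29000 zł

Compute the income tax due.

Standard income tax:
  127000 zł × 11% = 13970 zł
  14000 zł × 24% = 3360 zł
  113000 zł × 28% = 31640 zł
  → 48970 zł

Alternative minimum tax:
  Adjusted income: 254000 zł + 16500 zł + 45000 zł + 29000 zł = 344500 zł
  Less exemption 44000 zł → base 300500 zł
  300500 zł × 14% = 42070 zł

48970 zł > 42070 zł, so the standard income tax governs.

48970 zł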